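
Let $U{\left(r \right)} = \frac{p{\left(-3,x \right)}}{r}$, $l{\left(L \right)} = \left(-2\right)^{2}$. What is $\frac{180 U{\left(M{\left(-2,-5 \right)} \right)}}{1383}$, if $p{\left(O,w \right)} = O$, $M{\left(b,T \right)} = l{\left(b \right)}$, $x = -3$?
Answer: $- \frac{45}{461} \approx -0.097614$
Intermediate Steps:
$l{\left(L \right)} = 4$
$M{\left(b,T \right)} = 4$
$U{\left(r \right)} = - \frac{3}{r}$
$\frac{180 U{\left(M{\left(-2,-5 \right)} \right)}}{1383} = \frac{180 \left(- \frac{3}{4}\right)}{1383} = 180 \left(\left(-3\right) \frac{1}{4}\right) \frac{1}{1383} = 180 \left(- \frac{3}{4}\right) \frac{1}{1383} = \left(-135\right) \frac{1}{1383} = - \frac{45}{461}$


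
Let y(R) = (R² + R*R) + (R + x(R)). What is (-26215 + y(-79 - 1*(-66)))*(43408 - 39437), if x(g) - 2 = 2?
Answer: -102793306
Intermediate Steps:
x(g) = 4 (x(g) = 2 + 2 = 4)
y(R) = 4 + R + 2*R² (y(R) = (R² + R*R) + (R + 4) = (R² + R²) + (4 + R) = 2*R² + (4 + R) = 4 + R + 2*R²)
(-26215 + y(-79 - 1*(-66)))*(43408 - 39437) = (-26215 + (4 + (-79 - 1*(-66)) + 2*(-79 - 1*(-66))²))*(43408 - 39437) = (-26215 + (4 + (-79 + 66) + 2*(-79 + 66)²))*3971 = (-26215 + (4 - 13 + 2*(-13)²))*3971 = (-26215 + (4 - 13 + 2*169))*3971 = (-26215 + (4 - 13 + 338))*3971 = (-26215 + 329)*3971 = -25886*3971 = -102793306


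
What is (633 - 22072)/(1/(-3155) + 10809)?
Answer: -67640045/34102394 ≈ -1.9834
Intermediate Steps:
(633 - 22072)/(1/(-3155) + 10809) = -21439/(-1/3155 + 10809) = -21439/34102394/3155 = -21439*3155/34102394 = -67640045/34102394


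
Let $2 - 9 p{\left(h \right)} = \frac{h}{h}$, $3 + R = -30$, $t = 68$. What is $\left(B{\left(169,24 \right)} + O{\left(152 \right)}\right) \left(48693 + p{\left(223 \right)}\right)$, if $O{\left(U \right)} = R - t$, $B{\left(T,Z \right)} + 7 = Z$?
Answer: $- \frac{12270664}{3} \approx -4.0902 \cdot 10^{6}$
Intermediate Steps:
$B{\left(T,Z \right)} = -7 + Z$
$R = -33$ ($R = -3 - 30 = -33$)
$p{\left(h \right)} = \frac{1}{9}$ ($p{\left(h \right)} = \frac{2}{9} - \frac{h \frac{1}{h}}{9} = \frac{2}{9} - \frac{1}{9} = \frac{1}{9}$)
$O{\left(U \right)} = -101$ ($O{\left(U \right)} = -33 - 68 = -101$)
$\left(B{\left(169,24 \right)} + O{\left(152 \right)}\right) \left(48693 + p{\left(223 \right)}\right) = \left(\left(-7 + 24\right) - 101\right) \left(48693 + \frac{1}{9}\right) = \left(17 - 101\right) \frac{438238}{9} = \left(-84\right) \frac{438238}{9} = - \frac{12270664}{3}$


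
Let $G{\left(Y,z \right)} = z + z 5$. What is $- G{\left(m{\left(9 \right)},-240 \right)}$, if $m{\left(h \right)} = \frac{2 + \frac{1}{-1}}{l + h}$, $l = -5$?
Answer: $1440$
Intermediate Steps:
$m{\left(h \right)} = \frac{1}{-5 + h}$ ($m{\left(h \right)} = \frac{2 + \frac{1}{-1}}{-5 + h} = \frac{2 - 1}{-5 + h} = 1 \frac{1}{-5 + h} = \frac{1}{-5 + h}$)
$G{\left(Y,z \right)} = 6 z$ ($G{\left(Y,z \right)} = z + 5 z = 6 z$)
$- G{\left(m{\left(9 \right)},-240 \right)} = - 6 \left(-240\right) = \left(-1\right) \left(-1440\right) = 1440$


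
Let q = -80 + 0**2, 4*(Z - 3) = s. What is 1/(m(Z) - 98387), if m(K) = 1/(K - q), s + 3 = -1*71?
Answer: -129/12691921 ≈ -1.0164e-5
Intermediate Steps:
s = -74 (s = -3 - 1*71 = -3 - 71 = -74)
Z = -31/2 (Z = 3 + (1/4)*(-74) = 3 - 37/2 = -31/2 ≈ -15.500)
q = -80 (q = -80 + 0 = -80)
m(K) = 1/(80 + K) (m(K) = 1/(K - 1*(-80)) = 1/(K + 80) = 1/(80 + K))
1/(m(Z) - 98387) = 1/(1/(80 - 31/2) - 98387) = 1/(1/(129/2) - 98387) = 1/(2/129 - 98387) = 1/(-12691921/129) = -129/12691921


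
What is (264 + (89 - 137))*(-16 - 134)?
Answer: -32400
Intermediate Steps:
(264 + (89 - 137))*(-16 - 134) = (264 - 48)*(-150) = 216*(-150) = -32400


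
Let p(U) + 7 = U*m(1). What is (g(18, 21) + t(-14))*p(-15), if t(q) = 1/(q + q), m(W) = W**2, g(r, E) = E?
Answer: -6457/14 ≈ -461.21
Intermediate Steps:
t(q) = 1/(2*q)
p(U) = -7 + U (p(U) = -7 + U*1**2 = -7 + U*1 = -7 + U)
(g(18, 21) + t(-14))*p(-15) = (21 + (1/2)/(-14))*(-7 - 15) = (21 + (1/2)*(-1/14))*(-22) = (21 - 1/28)*(-22) = (587/28)*(-22) = -6457/14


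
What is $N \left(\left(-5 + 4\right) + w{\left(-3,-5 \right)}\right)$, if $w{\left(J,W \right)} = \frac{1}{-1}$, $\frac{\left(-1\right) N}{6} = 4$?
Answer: $48$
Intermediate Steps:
$N = -24$ ($N = \left(-6\right) 4 = -24$)
$w{\left(J,W \right)} = -1$
$N \left(\left(-5 + 4\right) + w{\left(-3,-5 \right)}\right) = - 24 \left(\left(-5 + 4\right) - 1\right) = - 24 \left(-1 - 1\right) = \left(-24\right) \left(-2\right) = 48$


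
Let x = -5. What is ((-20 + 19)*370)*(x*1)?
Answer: 1850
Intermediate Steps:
((-20 + 19)*370)*(x*1) = ((-20 + 19)*370)*(-5*1) = -1*370*(-5) = -370*(-5) = 1850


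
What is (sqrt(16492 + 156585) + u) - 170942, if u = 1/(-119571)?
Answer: -20439705883/119571 + sqrt(173077) ≈ -1.7053e+5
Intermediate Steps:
u = -1/119571 ≈ -8.3632e-6
(sqrt(16492 + 156585) + u) - 170942 = (sqrt(16492 + 156585) - 1/119571) - 170942 = (sqrt(173077) - 1/119571) - 170942 = (-1/119571 + sqrt(173077)) - 170942 = -20439705883/119571 + sqrt(173077)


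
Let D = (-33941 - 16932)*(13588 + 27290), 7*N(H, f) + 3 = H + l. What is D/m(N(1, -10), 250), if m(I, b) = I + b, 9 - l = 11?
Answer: -808728081/97 ≈ -8.3374e+6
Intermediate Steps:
l = -2 (l = 9 - 1*11 = 9 - 11 = -2)
N(H, f) = -5/7 + H/7 (N(H, f) = -3/7 + (H - 2)/7 = -3/7 + (-2 + H)/7 = -3/7 + (-2/7 + H/7) = -5/7 + H/7)
D = -2079586494 (D = -50873*40878 = -2079586494)
D/m(N(1, -10), 250) = -2079586494/((-5/7 + (⅐)*1) + 250) = -2079586494/((-5/7 + ⅐) + 250) = -2079586494/(-4/7 + 250) = -2079586494/1746/7 = -2079586494*7/1746 = -808728081/97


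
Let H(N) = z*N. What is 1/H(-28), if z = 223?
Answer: -1/6244 ≈ -0.00016015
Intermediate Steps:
H(N) = 223*N
1/H(-28) = 1/(223*(-28)) = 1/(-6244) = -1/6244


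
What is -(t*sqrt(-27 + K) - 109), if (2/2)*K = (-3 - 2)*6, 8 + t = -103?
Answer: 109 + 111*I*sqrt(57) ≈ 109.0 + 838.03*I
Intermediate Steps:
t = -111 (t = -8 - 103 = -111)
K = -30 (K = (-3 - 2)*6 = -5*6 = -30)
-(t*sqrt(-27 + K) - 109) = -(-111*sqrt(-27 - 30) - 109) = -(-111*I*sqrt(57) - 109) = -(-109 - 111*I*sqrt(57)) = 109 + 111*I*sqrt(57)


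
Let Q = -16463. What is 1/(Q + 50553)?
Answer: 1/34090 ≈ 2.9334e-5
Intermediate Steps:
1/(Q + 50553) = 1/(-16463 + 50553) = 1/34090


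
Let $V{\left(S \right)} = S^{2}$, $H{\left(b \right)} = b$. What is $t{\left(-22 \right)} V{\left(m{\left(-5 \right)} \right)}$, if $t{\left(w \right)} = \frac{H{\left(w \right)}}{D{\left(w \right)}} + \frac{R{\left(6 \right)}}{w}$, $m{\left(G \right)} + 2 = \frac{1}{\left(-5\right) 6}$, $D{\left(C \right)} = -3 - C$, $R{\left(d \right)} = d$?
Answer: $- \frac{1112579}{188100} \approx -5.9148$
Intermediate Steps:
$m{\left(G \right)} = - \frac{61}{30}$ ($m{\left(G \right)} = -2 + \frac{1}{\left(-5\right) 6} = -2 - \frac{1}{30} = - \frac{61}{30}$)
$t{\left(w \right)} = \frac{6}{w} + \frac{w}{-3 - w}$ ($t{\left(w \right)} = \frac{w}{-3 - w} + \frac{6}{w} = \frac{6}{w} + \frac{w}{-3 - w}$)
$t{\left(-22 \right)} V{\left(m{\left(-5 \right)} \right)} = \left(\frac{6}{-22} - - \frac{22}{3 - 22}\right) \left(- \frac{61}{30}\right)^{2} = \left(6 \left(- \frac{1}{22}\right) - - \frac{22}{-19}\right) \frac{3721}{900} = \left(- \frac{3}{11} - \left(-22\right) \left(- \frac{1}{19}\right)\right) \frac{3721}{900} = \left(- \frac{3}{11} - \frac{22}{19}\right) \frac{3721}{900} = \left(- \frac{299}{209}\right) \frac{3721}{900} = - \frac{1112579}{188100}$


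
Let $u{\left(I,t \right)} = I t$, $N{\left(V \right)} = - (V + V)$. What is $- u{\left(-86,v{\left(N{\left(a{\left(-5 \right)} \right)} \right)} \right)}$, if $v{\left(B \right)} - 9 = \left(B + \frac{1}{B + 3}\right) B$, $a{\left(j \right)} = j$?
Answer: $\frac{122722}{13} \approx 9440.2$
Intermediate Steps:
$N{\left(V \right)} = - 2 V$
$v{\left(B \right)} = 9 + B \left(B + \frac{1}{3 + B}\right)$ ($v{\left(B \right)} = 9 + \left(B + \frac{1}{B + 3}\right) B = 9 + \left(B + \frac{1}{3 + B}\right) B = 9 + B \left(B + \frac{1}{3 + B}\right)$)
$- u{\left(-86,v{\left(N{\left(a{\left(-5 \right)} \right)} \right)} \right)} = - \left(-86\right) \frac{27 + \left(\left(-2\right) \left(-5\right)\right)^{3} + 3 \left(\left(-2\right) \left(-5\right)\right)^{2} + 10 \left(\left(-2\right) \left(-5\right)\right)}{3 - -10} = - \left(-86\right) \frac{27 + 10^{3} + 3 \cdot 10^{2} + 10 \cdot 10}{3 + 10} = - \left(-86\right) \frac{27 + 1000 + 3 \cdot 100 + 100}{13} = - \left(-86\right) \frac{27 + 1000 + 300 + 100}{13} = - \left(-86\right) \frac{1}{13} \cdot 1427 = - \frac{\left(-86\right) 1427}{13} = \left(-1\right) \left(- \frac{122722}{13}\right) = \frac{122722}{13}$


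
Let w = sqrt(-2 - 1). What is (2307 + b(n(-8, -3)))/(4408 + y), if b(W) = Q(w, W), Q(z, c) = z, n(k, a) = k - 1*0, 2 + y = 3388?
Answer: 769/2598 + I*sqrt(3)/7794 ≈ 0.296 + 0.00022223*I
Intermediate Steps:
y = 3386 (y = -2 + 3388 = 3386)
n(k, a) = k (n(k, a) = k + 0 = k)
w = I*sqrt(3) (w = sqrt(-3) = I*sqrt(3) ≈ 1.732*I)
b(W) = I*sqrt(3)
(2307 + b(n(-8, -3)))/(4408 + y) = (2307 + I*sqrt(3))/(4408 + 3386) = (2307 + I*sqrt(3))/7794 = (2307 + I*sqrt(3))*(1/7794) = 769/2598 + I*sqrt(3)/7794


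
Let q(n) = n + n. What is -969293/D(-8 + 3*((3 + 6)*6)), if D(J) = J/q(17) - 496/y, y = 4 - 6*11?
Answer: -16477981/213 ≈ -77361.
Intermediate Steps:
q(n) = 2*n
y = -62 (y = 4 - 66 = -62)
D(J) = 8 + J/34 (D(J) = J/((2*17)) - 496/(-62) = J/34 - 496*(-1/62) = J*(1/34) + 8 = J/34 + 8 = 8 + J/34)
-969293/D(-8 + 3*((3 + 6)*6)) = -969293/(8 + (-8 + 3*((3 + 6)*6))/34) = -969293/(8 + (-8 + 3*(9*6))/34) = -969293/(8 + (-8 + 3*54)/34) = -969293/(8 + (-8 + 162)/34) = -969293/(8 + (1/34)*154) = -969293/(8 + 77/17) = -969293/213/17 = -969293*17/213 = -16477981/213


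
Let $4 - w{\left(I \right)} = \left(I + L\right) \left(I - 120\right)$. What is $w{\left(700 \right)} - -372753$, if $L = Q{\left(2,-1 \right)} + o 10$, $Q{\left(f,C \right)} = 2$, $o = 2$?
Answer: $-46003$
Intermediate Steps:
$L = 22$ ($L = 2 + 2 \cdot 10 = 2 + 20 = 22$)
$w{\left(I \right)} = 4 - \left(-120 + I\right) \left(22 + I\right)$ ($w{\left(I \right)} = 4 - \left(I + 22\right) \left(I - 120\right) = 4 - \left(22 + I\right) \left(-120 + I\right) = 4 - \left(-120 + I\right) \left(22 + I\right)$)
$w{\left(700 \right)} - -372753 = \left(2644 - 700^{2} + 98 \cdot 700\right) - -372753 = \left(2644 - 490000 + 68600\right) + 372753 = -418756 + 372753 = -46003$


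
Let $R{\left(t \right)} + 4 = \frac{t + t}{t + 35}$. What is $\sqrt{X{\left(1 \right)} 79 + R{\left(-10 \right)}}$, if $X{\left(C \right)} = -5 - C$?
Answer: $\frac{3 i \sqrt{1330}}{5} \approx 21.882 i$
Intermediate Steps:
$R{\left(t \right)} = -4 + \frac{2 t}{35 + t}$ ($R{\left(t \right)} = -4 + \frac{t + t}{t + 35} = -4 + \frac{2 t}{35 + t}$)
$\sqrt{X{\left(1 \right)} 79 + R{\left(-10 \right)}} = \sqrt{\left(-5 - 1\right) 79 + \frac{2 \left(-70 - -10\right)}{35 - 10}} = \sqrt{\left(-5 - 1\right) 79 + \frac{2 \left(-70 + 10\right)}{25}} = \sqrt{\left(-6\right) 79 + 2 \cdot \frac{1}{25} \left(-60\right)} = \sqrt{-474 - \frac{24}{5}} = \sqrt{- \frac{2394}{5}} = \frac{3 i \sqrt{1330}}{5}$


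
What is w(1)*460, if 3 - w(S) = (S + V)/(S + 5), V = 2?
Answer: 1150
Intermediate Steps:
w(S) = 3 - (2 + S)/(5 + S) (w(S) = 3 - (S + 2)/(S + 5) = 3 - (2 + S)/(5 + S))
w(1)*460 = ((13 + 2*1)/(5 + 1))*460 = ((13 + 2)/6)*460 = ((⅙)*15)*460 = (5/2)*460 = 1150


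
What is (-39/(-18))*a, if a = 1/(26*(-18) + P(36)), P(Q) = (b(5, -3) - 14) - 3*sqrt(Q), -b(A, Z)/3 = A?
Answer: -13/3090 ≈ -0.0042071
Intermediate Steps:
b(A, Z) = -3*A
P(Q) = -29 - 3*sqrt(Q) (P(Q) = (-3*5 - 14) - 3*sqrt(Q) = (-15 - 14) - 3*sqrt(Q) = -29 - 3*sqrt(Q))
a = -1/515 (a = 1/(26*(-18) + (-29 - 3*sqrt(36))) = 1/(-468 + (-29 - 3*6)) = 1/(-468 + (-29 - 18)) = 1/(-468 - 47) = 1/(-515) = -1/515 ≈ -0.0019417)
(-39/(-18))*a = -39/(-18)*(-1/515) = -39*(-1/18)*(-1/515) = (13/6)*(-1/515) = -13/3090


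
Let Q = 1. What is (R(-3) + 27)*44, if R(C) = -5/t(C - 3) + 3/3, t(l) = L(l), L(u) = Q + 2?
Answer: 3476/3 ≈ 1158.7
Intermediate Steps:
L(u) = 3 (L(u) = 1 + 2 = 3)
t(l) = 3
R(C) = -⅔ (R(C) = -5/3 + 3/3 = -5*⅓ + 3*(⅓) = -5/3 + 1 = -⅔)
(R(-3) + 27)*44 = (-⅔ + 27)*44 = (79/3)*44 = 3476/3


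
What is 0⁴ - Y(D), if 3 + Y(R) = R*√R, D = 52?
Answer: 3 - 104*√13 ≈ -371.98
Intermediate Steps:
Y(R) = -3 + R^(3/2) (Y(R) = -3 + R*√R = -3 + R^(3/2))
0⁴ - Y(D) = 0⁴ - (-3 + 52^(3/2)) = 0 - (-3 + 104*√13) = 0 + (3 - 104*√13) = 3 - 104*√13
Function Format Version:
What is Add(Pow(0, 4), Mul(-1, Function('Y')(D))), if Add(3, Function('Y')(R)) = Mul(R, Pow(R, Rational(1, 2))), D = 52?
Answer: Add(3, Mul(-104, Pow(13, Rational(1, 2)))) ≈ -371.98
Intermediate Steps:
Function('Y')(R) = Add(-3, Pow(R, Rational(3, 2))) (Function('Y')(R) = Add(-3, Mul(R, Pow(R, Rational(1, 2)))) = Add(-3, Pow(R, Rational(3, 2))))
Add(Pow(0, 4), Mul(-1, Function('Y')(D))) = Add(Pow(0, 4), Mul(-1, Add(-3, Pow(52, Rational(3, 2))))) = Add(0, Mul(-1, Add(-3, Mul(104, Pow(13, Rational(1, 2)))))) = Add(0, Add(3, Mul(-104, Pow(13, Rational(1, 2))))) = Add(3, Mul(-104, Pow(13, Rational(1, 2))))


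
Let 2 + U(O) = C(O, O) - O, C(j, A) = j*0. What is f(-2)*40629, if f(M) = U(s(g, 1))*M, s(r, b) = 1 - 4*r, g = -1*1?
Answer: 568806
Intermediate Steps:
C(j, A) = 0
g = -1
U(O) = -2 - O (U(O) = -2 + (0 - O) = -2 - O)
f(M) = -7*M (f(M) = (-2 - (1 - 4*(-1)))*M = (-2 - (1 + 4))*M = (-2 - 1*5)*M = (-2 - 5)*M = -7*M)
f(-2)*40629 = -7*(-2)*40629 = 14*40629 = 568806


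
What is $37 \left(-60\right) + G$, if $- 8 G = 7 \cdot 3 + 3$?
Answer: $-2223$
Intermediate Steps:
$G = -3$ ($G = - \frac{7 \cdot 3 + 3}{8} = - \frac{21 + 3}{8} = \left(- \frac{1}{8}\right) 24 = -3$)
$37 \left(-60\right) + G = 37 \left(-60\right) - 3 = -2220 - 3 = -2223$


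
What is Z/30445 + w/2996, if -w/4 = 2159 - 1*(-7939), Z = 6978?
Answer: -302207088/22803305 ≈ -13.253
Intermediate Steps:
w = -40392 (w = -4*(2159 - 1*(-7939)) = -4*(2159 + 7939) = -4*10098 = -40392)
Z/30445 + w/2996 = 6978/30445 - 40392/2996 = 6978*(1/30445) - 40392*1/2996 = 6978/30445 - 10098/749 = -302207088/22803305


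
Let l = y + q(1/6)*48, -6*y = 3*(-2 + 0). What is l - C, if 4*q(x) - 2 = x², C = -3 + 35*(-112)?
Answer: 11845/3 ≈ 3948.3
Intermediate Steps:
C = -3923 (C = -3 - 3920 = -3923)
q(x) = ½ + x²/4
y = 1 (y = -(-2 + 0)/2 = -(-2)/2 = -⅙*(-6) = 1)
l = 76/3 (l = 1 + (½ + (1/6)²/4)*48 = 1 + (½ + (1*(⅙))²/4)*48 = 1 + (½ + (⅙)²/4)*48 = 1 + (½ + (¼)*(1/36))*48 = 1 + (½ + 1/144)*48 = 1 + (73/144)*48 = 1 + 73/3 = 76/3 ≈ 25.333)
l - C = 76/3 - 1*(-3923) = 76/3 + 3923 = 11845/3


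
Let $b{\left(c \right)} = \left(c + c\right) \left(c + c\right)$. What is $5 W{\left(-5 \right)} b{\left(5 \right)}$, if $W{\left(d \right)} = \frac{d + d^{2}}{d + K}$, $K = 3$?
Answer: $-5000$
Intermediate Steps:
$b{\left(c \right)} = 4 c^{2}$ ($b{\left(c \right)} = 2 c 2 c = 4 c^{2}$)
$W{\left(d \right)} = \frac{d + d^{2}}{3 + d}$ ($W{\left(d \right)} = \frac{d + d^{2}}{d + 3} = \frac{d + d^{2}}{3 + d}$)
$5 W{\left(-5 \right)} b{\left(5 \right)} = 5 \left(- \frac{5 \left(1 - 5\right)}{3 - 5}\right) 4 \cdot 5^{2} = 5 \left(\left(-5\right) \frac{1}{-2} \left(-4\right)\right) 4 \cdot 25 = 5 \left(\left(-5\right) \left(- \frac{1}{2}\right) \left(-4\right)\right) 100 = 5 \left(-10\right) 100 = \left(-50\right) 100 = -5000$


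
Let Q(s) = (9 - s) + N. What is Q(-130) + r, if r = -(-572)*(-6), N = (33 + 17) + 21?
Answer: -3222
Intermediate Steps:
N = 71 (N = 50 + 21 = 71)
Q(s) = 80 - s (Q(s) = (9 - s) + 71 = 80 - s)
r = -3432 (r = -22*156 = -3432)
Q(-130) + r = (80 - 1*(-130)) - 3432 = (80 + 130) - 3432 = 210 - 3432 = -3222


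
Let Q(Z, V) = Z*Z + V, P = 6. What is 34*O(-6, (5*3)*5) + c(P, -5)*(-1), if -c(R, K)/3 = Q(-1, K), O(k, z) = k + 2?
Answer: -148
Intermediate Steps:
O(k, z) = 2 + k
Q(Z, V) = V + Z**2 (Q(Z, V) = Z**2 + V = V + Z**2)
c(R, K) = -3 - 3*K (c(R, K) = -3*(K + (-1)**2) = -3*(K + 1) = -3*(1 + K) = -3 - 3*K)
34*O(-6, (5*3)*5) + c(P, -5)*(-1) = 34*(2 - 6) + (-3 - 3*(-5))*(-1) = 34*(-4) + (-3 + 15)*(-1) = -136 + 12*(-1) = -136 - 12 = -148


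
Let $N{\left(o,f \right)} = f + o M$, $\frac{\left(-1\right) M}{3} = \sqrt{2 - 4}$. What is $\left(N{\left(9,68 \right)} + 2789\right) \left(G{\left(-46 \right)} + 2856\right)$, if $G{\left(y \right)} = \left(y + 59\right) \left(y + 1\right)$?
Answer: $6488247 - 61317 i \sqrt{2} \approx 6.4882 \cdot 10^{6} - 86715.0 i$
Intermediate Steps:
$M = - 3 i \sqrt{2}$ ($M = - 3 \sqrt{2 - 4} = - 3 \sqrt{-2} = - 3 i \sqrt{2} \approx - 4.2426 i$)
$G{\left(y \right)} = \left(1 + y\right) \left(59 + y\right)$ ($G{\left(y \right)} = \left(59 + y\right) \left(1 + y\right) = \left(1 + y\right) \left(59 + y\right)$)
$N{\left(o,f \right)} = f - 3 i o \sqrt{2}$ ($N{\left(o,f \right)} = f + o \left(- 3 i \sqrt{2}\right) = f - 3 i o \sqrt{2}$)
$\left(N{\left(9,68 \right)} + 2789\right) \left(G{\left(-46 \right)} + 2856\right) = \left(\left(68 - 3 i 9 \sqrt{2}\right) + 2789\right) \left(\left(59 + \left(-46\right)^{2} + 60 \left(-46\right)\right) + 2856\right) = \left(\left(68 - 27 i \sqrt{2}\right) + 2789\right) \left(\left(59 + 2116 - 2760\right) + 2856\right) = \left(2857 - 27 i \sqrt{2}\right) \left(-585 + 2856\right) = \left(2857 - 27 i \sqrt{2}\right) 2271 = 6488247 - 61317 i \sqrt{2}$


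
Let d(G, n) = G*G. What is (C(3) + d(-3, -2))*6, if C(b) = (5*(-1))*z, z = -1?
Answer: 84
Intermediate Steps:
C(b) = 5 (C(b) = (5*(-1))*(-1) = -5*(-1) = 5)
d(G, n) = G²
(C(3) + d(-3, -2))*6 = (5 + (-3)²)*6 = (5 + 9)*6 = 14*6 = 84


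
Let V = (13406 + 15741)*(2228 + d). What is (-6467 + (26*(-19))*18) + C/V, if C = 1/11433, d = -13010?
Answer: -55184400934986439/3592968353082 ≈ -15359.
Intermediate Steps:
V = -314262954 (V = (13406 + 15741)*(2228 - 13010) = 29147*(-10782) = -314262954)
C = 1/11433 ≈ 8.7466e-5
(-6467 + (26*(-19))*18) + C/V = (-6467 + (26*(-19))*18) + (1/11433)/(-314262954) = (-6467 - 494*18) + (1/11433)*(-1/314262954) = (-6467 - 8892) - 1/3592968353082 = -15359 - 1/3592968353082 = -55184400934986439/3592968353082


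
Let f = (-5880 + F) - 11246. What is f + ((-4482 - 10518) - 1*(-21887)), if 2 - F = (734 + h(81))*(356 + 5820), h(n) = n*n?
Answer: -45064157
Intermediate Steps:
h(n) = n²
F = -45053918 (F = 2 - (734 + 81²)*(356 + 5820) = 2 - (734 + 6561)*6176 = 2 - 7295*6176 = 2 - 1*45053920 = 2 - 45053920 = -45053918)
f = -45071044 (f = (-5880 - 45053918) - 11246 = -45059798 - 11246 = -45071044)
f + ((-4482 - 10518) - 1*(-21887)) = -45071044 + ((-4482 - 10518) - 1*(-21887)) = -45071044 + (-15000 + 21887) = -45071044 + 6887 = -45064157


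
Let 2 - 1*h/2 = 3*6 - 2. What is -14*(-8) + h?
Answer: 84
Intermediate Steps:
h = -28 (h = 4 - 2*(3*6 - 2) = 4 - 2*(18 - 2) = 4 - 2*16 = 4 - 32 = -28)
-14*(-8) + h = -14*(-8) - 28 = 112 - 28 = 84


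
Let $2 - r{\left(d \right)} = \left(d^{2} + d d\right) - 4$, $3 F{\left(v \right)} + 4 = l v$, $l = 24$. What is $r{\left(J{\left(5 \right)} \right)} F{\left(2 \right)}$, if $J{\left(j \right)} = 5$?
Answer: $- \frac{1936}{3} \approx -645.33$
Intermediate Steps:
$F{\left(v \right)} = - \frac{4}{3} + 8 v$ ($F{\left(v \right)} = - \frac{4}{3} + \frac{24 v}{3} = - \frac{4}{3} + 8 v$)
$r{\left(d \right)} = 6 - 2 d^{2}$ ($r{\left(d \right)} = 2 - \left(\left(d^{2} + d d\right) - 4\right) = 2 - \left(\left(d^{2} + d^{2}\right) - 4\right) = 2 - \left(2 d^{2} - 4\right) = 2 - \left(-4 + 2 d^{2}\right) = 6 - 2 d^{2}$)
$r{\left(J{\left(5 \right)} \right)} F{\left(2 \right)} = \left(6 - 2 \cdot 5^{2}\right) \left(- \frac{4}{3} + 8 \cdot 2\right) = \left(6 - 50\right) \left(- \frac{4}{3} + 16\right) = \left(6 - 50\right) \frac{44}{3} = \left(-44\right) \frac{44}{3} = - \frac{1936}{3}$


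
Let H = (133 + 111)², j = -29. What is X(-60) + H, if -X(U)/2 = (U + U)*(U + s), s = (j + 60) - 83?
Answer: 32656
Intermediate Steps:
s = -52 (s = (-29 + 60) - 83 = 31 - 83 = -52)
H = 59536 (H = 244² = 59536)
X(U) = -4*U*(-52 + U) (X(U) = -2*(U + U)*(U - 52) = -2*2*U*(-52 + U) = -4*U*(-52 + U))
X(-60) + H = 4*(-60)*(52 - 1*(-60)) + 59536 = 4*(-60)*(52 + 60) + 59536 = 4*(-60)*112 + 59536 = -26880 + 59536 = 32656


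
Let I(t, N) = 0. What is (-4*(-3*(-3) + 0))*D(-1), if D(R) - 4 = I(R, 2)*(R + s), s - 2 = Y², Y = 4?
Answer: -144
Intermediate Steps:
s = 18 (s = 2 + 4² = 2 + 16 = 18)
D(R) = 4 (D(R) = 4 + 0*(R + 18) = 4 + 0*(18 + R) = 4 + 0 = 4)
(-4*(-3*(-3) + 0))*D(-1) = -4*(-3*(-3) + 0)*4 = -4*(9 + 0)*4 = -4*9*4 = -36*4 = -144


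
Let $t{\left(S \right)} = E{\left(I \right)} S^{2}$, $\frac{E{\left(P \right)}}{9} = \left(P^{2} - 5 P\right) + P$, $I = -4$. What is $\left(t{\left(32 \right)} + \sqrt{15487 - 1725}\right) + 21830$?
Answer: $316742 + \sqrt{13762} \approx 3.1686 \cdot 10^{5}$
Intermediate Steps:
$E{\left(P \right)} = - 36 P + 9 P^{2}$ ($E{\left(P \right)} = 9 \left(\left(P^{2} - 5 P\right) + P\right) = 9 \left(P^{2} - 4 P\right) = - 36 P + 9 P^{2}$)
$t{\left(S \right)} = 288 S^{2}$ ($t{\left(S \right)} = 9 \left(-4\right) \left(-4 - 4\right) S^{2} = 9 \left(-4\right) \left(-8\right) S^{2} = 288 S^{2}$)
$\left(t{\left(32 \right)} + \sqrt{15487 - 1725}\right) + 21830 = \left(288 \cdot 32^{2} + \sqrt{15487 - 1725}\right) + 21830 = \left(288 \cdot 1024 + \sqrt{13762}\right) + 21830 = \left(294912 + \sqrt{13762}\right) + 21830 = 316742 + \sqrt{13762}$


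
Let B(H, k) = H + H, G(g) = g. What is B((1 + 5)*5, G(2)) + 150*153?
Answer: 23010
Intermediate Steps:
B(H, k) = 2*H
B((1 + 5)*5, G(2)) + 150*153 = 2*((1 + 5)*5) + 150*153 = 2*(6*5) + 22950 = 2*30 + 22950 = 60 + 22950 = 23010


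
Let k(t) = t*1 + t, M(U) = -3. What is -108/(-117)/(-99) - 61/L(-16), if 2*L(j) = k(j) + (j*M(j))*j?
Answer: 24569/171600 ≈ 0.14318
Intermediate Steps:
k(t) = 2*t (k(t) = t + t = 2*t)
L(j) = j - 3*j²/2 (L(j) = (2*j + (j*(-3))*j)/2 = (2*j + (-3*j)*j)/2 = (2*j - 3*j²)/2 = (-3*j² + 2*j)/2 = j - 3*j²/2)
-108/(-117)/(-99) - 61/L(-16) = -108/(-117)/(-99) - 61*(-1/(8*(2 - 3*(-16)))) = -108*(-1/117)*(-1/99) - 61*(-1/(8*(2 + 48))) = (12/13)*(-1/99) - 61/((½)*(-16)*50) = -4/429 - 61/(-400) = -4/429 - 61*(-1/400) = -4/429 + 61/400 = 24569/171600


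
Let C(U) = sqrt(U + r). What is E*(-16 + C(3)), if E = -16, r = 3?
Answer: 256 - 16*sqrt(6) ≈ 216.81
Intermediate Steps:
C(U) = sqrt(3 + U) (C(U) = sqrt(U + 3) = sqrt(3 + U))
E*(-16 + C(3)) = -16*(-16 + sqrt(3 + 3)) = -16*(-16 + sqrt(6)) = 256 - 16*sqrt(6)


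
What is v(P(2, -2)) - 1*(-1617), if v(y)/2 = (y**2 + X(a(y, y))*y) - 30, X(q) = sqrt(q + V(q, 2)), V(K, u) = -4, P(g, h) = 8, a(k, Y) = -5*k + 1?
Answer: 1685 + 16*I*sqrt(43) ≈ 1685.0 + 104.92*I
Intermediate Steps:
a(k, Y) = 1 - 5*k
X(q) = sqrt(-4 + q) (X(q) = sqrt(q - 4) = sqrt(-4 + q))
v(y) = -60 + 2*y**2 + 2*y*sqrt(-3 - 5*y) (v(y) = 2*((y**2 + sqrt(-4 + (1 - 5*y))*y) - 30) = 2*((y**2 + sqrt(-3 - 5*y)*y) - 30) = 2*((y**2 + y*sqrt(-3 - 5*y)) - 30) = 2*(-30 + y**2 + y*sqrt(-3 - 5*y)) = -60 + 2*y**2 + 2*y*sqrt(-3 - 5*y))
v(P(2, -2)) - 1*(-1617) = (-60 + 2*8**2 + 2*8*sqrt(-3 - 5*8)) - 1*(-1617) = (-60 + 2*64 + 2*8*sqrt(-3 - 40)) + 1617 = (-60 + 128 + 2*8*sqrt(-43)) + 1617 = (-60 + 128 + 2*8*(I*sqrt(43))) + 1617 = (-60 + 128 + 16*I*sqrt(43)) + 1617 = (68 + 16*I*sqrt(43)) + 1617 = 1685 + 16*I*sqrt(43)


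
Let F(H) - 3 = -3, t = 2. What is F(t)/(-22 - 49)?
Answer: 0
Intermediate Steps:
F(H) = 0 (F(H) = 3 - 3 = 0)
F(t)/(-22 - 49) = 0/(-22 - 49) = 0/(-71) = -1/71*0 = 0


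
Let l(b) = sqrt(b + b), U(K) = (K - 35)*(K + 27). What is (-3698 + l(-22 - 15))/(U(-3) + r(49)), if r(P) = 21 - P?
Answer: 1849/470 - I*sqrt(74)/940 ≈ 3.934 - 0.0091514*I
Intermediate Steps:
U(K) = (-35 + K)*(27 + K)
l(b) = sqrt(2)*sqrt(b) (l(b) = sqrt(2*b) = sqrt(2)*sqrt(b))
(-3698 + l(-22 - 15))/(U(-3) + r(49)) = (-3698 + sqrt(2)*sqrt(-22 - 15))/((-945 + (-3)**2 - 8*(-3)) + (21 - 1*49)) = (-3698 + sqrt(2)*sqrt(-37))/((-945 + 9 + 24) + (21 - 49)) = (-3698 + sqrt(2)*(I*sqrt(37)))/(-912 - 28) = (-3698 + I*sqrt(74))/(-940) = (-3698 + I*sqrt(74))*(-1/940) = 1849/470 - I*sqrt(74)/940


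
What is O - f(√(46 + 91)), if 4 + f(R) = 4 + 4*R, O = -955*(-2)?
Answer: 1910 - 4*√137 ≈ 1863.2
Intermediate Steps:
O = 1910
f(R) = 4*R (f(R) = -4 + (4 + 4*R) = 4*R)
O - f(√(46 + 91)) = 1910 - 4*√(46 + 91) = 1910 - 4*√137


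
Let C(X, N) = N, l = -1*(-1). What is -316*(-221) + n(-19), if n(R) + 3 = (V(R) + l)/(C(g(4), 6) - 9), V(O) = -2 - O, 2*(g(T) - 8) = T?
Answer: 69827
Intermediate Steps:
g(T) = 8 + T/2
l = 1
n(R) = -8/3 + R/3 (n(R) = -3 + ((-2 - R) + 1)/(6 - 9) = -3 + (-1 - R)/(-3) = -3 + (-1 - R)*(-⅓) = -3 + (⅓ + R/3) = -8/3 + R/3)
-316*(-221) + n(-19) = -316*(-221) + (-8/3 + (⅓)*(-19)) = 69836 + (-8/3 - 19/3) = 69836 - 9 = 69827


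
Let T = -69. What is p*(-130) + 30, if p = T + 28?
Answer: 5360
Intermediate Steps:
p = -41 (p = -69 + 28 = -41)
p*(-130) + 30 = -41*(-130) + 30 = 5330 + 30 = 5360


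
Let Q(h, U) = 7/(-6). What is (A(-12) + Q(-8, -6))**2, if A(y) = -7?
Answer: 2401/36 ≈ 66.694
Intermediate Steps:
Q(h, U) = -7/6 (Q(h, U) = 7*(-1/6) = -7/6)
(A(-12) + Q(-8, -6))**2 = (-7 - 7/6)**2 = (-49/6)**2 = 2401/36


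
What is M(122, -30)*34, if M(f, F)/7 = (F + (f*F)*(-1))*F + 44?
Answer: -25907728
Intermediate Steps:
M(f, F) = 308 + 7*F*(F - F*f) (M(f, F) = 7*((F + (f*F)*(-1))*F + 44) = 7*((F + (F*f)*(-1))*F + 44) = 7*((F - F*f)*F + 44) = 7*(F*(F - F*f) + 44) = 7*(44 + F*(F - F*f)) = 308 + 7*F*(F - F*f))
M(122, -30)*34 = (308 + 7*(-30)² - 7*122*(-30)²)*34 = (308 + 7*900 - 7*122*900)*34 = (308 + 6300 - 768600)*34 = -761992*34 = -25907728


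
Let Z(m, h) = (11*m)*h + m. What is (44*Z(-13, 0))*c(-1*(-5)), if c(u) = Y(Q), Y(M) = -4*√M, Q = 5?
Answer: 2288*√5 ≈ 5116.1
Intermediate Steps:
Z(m, h) = m + 11*h*m (Z(m, h) = 11*h*m + m = m + 11*h*m)
c(u) = -4*√5
(44*Z(-13, 0))*c(-1*(-5)) = (44*(-13*(1 + 11*0)))*(-4*√5) = (44*(-13*(1 + 0)))*(-4*√5) = (44*(-13*1))*(-4*√5) = (44*(-13))*(-4*√5) = -(-2288)*√5 = 2288*√5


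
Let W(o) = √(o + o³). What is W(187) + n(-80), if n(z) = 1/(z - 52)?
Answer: -1/132 + √6539390 ≈ 2557.2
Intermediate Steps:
n(z) = 1/(-52 + z)
W(187) + n(-80) = √(187 + 187³) + 1/(-52 - 80) = √(187 + 6539203) + 1/(-132) = √6539390 - 1/132 = -1/132 + √6539390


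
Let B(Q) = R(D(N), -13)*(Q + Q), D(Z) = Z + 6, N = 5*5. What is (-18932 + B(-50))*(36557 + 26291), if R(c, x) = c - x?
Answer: -1466369536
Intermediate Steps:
N = 25
D(Z) = 6 + Z
B(Q) = 88*Q (B(Q) = ((6 + 25) - 1*(-13))*(Q + Q) = (31 + 13)*(2*Q) = 44*(2*Q) = 88*Q)
(-18932 + B(-50))*(36557 + 26291) = (-18932 + 88*(-50))*(36557 + 26291) = (-18932 - 4400)*62848 = -23332*62848 = -1466369536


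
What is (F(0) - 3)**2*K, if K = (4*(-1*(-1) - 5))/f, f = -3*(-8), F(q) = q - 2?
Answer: -50/3 ≈ -16.667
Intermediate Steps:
F(q) = -2 + q
f = 24
K = -2/3 (K = (4*(-1*(-1) - 5))/24 = (4*(1 - 5))*(1/24) = (4*(-4))*(1/24) = -16*1/24 = -2/3 ≈ -0.66667)
(F(0) - 3)**2*K = ((-2 + 0) - 3)**2*(-2/3) = (-2 - 3)**2*(-2/3) = (-5)**2*(-2/3) = 25*(-2/3) = -50/3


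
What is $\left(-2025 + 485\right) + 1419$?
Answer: $-121$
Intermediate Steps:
$\left(-2025 + 485\right) + 1419 = -1540 + 1419 = -121$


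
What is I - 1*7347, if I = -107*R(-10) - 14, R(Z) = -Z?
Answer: -8431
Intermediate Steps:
I = -1084 (I = -(-107)*(-10) - 14 = -107*10 - 14 = -1070 - 14 = -1084)
I - 1*7347 = -1084 - 1*7347 = -1084 - 7347 = -8431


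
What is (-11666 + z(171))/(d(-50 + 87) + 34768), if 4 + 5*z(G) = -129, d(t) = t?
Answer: -58463/174025 ≈ -0.33595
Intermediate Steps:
z(G) = -133/5 (z(G) = -⅘ + (⅕)*(-129) = -⅘ - 129/5 = -133/5)
(-11666 + z(171))/(d(-50 + 87) + 34768) = (-11666 - 133/5)/((-50 + 87) + 34768) = -58463/(5*(37 + 34768)) = -58463/5/34805 = -58463/5*1/34805 = -58463/174025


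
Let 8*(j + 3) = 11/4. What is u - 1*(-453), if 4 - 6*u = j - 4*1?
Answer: 87317/192 ≈ 454.78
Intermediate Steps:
j = -85/32 (j = -3 + (11/4)/8 = -3 + (11*(¼))/8 = -3 + (⅛)*(11/4) = -3 + 11/32 = -85/32 ≈ -2.6563)
u = 341/192 (u = ⅔ - (-85/32 - 4*1)/6 = ⅔ - (-85/32 - 4)/6 = ⅔ - ⅙*(-213/32) = ⅔ + 71/64 = 341/192 ≈ 1.7760)
u - 1*(-453) = 341/192 - 1*(-453) = 341/192 + 453 = 87317/192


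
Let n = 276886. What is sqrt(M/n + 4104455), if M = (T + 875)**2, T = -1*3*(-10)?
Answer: sqrt(314671786853073330)/276886 ≈ 2025.9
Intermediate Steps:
T = 30 (T = -3*(-10) = 30)
M = 819025 (M = (30 + 875)**2 = 905**2 = 819025)
sqrt(M/n + 4104455) = sqrt(819025/276886 + 4104455) = sqrt(1136466946155/276886) = sqrt(314671786853073330)/276886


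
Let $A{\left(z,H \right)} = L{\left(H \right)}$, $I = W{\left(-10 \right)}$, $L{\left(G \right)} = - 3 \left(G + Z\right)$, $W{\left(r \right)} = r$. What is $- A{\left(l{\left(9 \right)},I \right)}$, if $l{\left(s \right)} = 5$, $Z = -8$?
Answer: $-54$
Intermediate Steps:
$L{\left(G \right)} = 24 - 3 G$ ($L{\left(G \right)} = - 3 \left(G - 8\right) = - 3 \left(-8 + G\right) = 24 - 3 G$)
$I = -10$
$A{\left(z,H \right)} = 24 - 3 H$
$- A{\left(l{\left(9 \right)},I \right)} = - (24 - -30) = - (24 + 30) = \left(-1\right) 54 = -54$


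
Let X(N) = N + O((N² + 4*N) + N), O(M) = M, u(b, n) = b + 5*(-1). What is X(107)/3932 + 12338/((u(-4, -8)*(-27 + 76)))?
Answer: -43180885/1734012 ≈ -24.902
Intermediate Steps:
u(b, n) = -5 + b (u(b, n) = b - 5 = -5 + b)
X(N) = N² + 6*N (X(N) = N + ((N² + 4*N) + N) = N + (N² + 5*N) = N² + 6*N)
X(107)/3932 + 12338/((u(-4, -8)*(-27 + 76))) = (107*(6 + 107))/3932 + 12338/(((-5 - 4)*(-27 + 76))) = (107*113)*(1/3932) + 12338/((-9*49)) = 12091*(1/3932) + 12338/(-441) = 12091/3932 + 12338*(-1/441) = 12091/3932 - 12338/441 = -43180885/1734012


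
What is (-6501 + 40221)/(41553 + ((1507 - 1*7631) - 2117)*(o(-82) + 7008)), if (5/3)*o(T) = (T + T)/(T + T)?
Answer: -28100/48096933 ≈ -0.00058424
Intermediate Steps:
o(T) = ⅗ (o(T) = 3*((T + T)/(T + T))/5 = 3*((2*T)/((2*T)))/5 = 3*((2*T)*(1/(2*T)))/5 = (⅗)*1 = ⅗)
(-6501 + 40221)/(41553 + ((1507 - 1*7631) - 2117)*(o(-82) + 7008)) = (-6501 + 40221)/(41553 + ((1507 - 1*7631) - 2117)*(⅗ + 7008)) = 33720/(41553 + ((1507 - 7631) - 2117)*(35043/5)) = 33720/(41553 + (-6124 - 2117)*(35043/5)) = 33720/(41553 - 8241*35043/5) = 33720/(41553 - 288789363/5) = 33720/(-288581598/5) = 33720*(-5/288581598) = -28100/48096933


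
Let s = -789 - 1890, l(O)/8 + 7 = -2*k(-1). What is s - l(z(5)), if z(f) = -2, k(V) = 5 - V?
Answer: -2527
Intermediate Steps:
l(O) = -152 (l(O) = -56 + 8*(-2*(5 - 1*(-1))) = -56 + 8*(-2*(5 + 1)) = -56 + 8*(-2*6) = -56 + 8*(-12) = -56 - 96 = -152)
s = -2679
s - l(z(5)) = -2679 - 1*(-152) = -2679 + 152 = -2527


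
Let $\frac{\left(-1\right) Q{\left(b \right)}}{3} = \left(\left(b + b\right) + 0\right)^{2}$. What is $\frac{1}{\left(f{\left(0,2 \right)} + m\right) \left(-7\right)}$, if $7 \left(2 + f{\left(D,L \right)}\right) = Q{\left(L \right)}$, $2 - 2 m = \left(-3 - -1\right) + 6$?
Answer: $\frac{1}{69} \approx 0.014493$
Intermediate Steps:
$Q{\left(b \right)} = - 12 b^{2}$ ($Q{\left(b \right)} = - 3 \left(\left(b + b\right) + 0\right)^{2} = - 3 \left(2 b + 0\right)^{2} = - 3 \left(2 b\right)^{2} = - 3 \cdot 4 b^{2} = - 12 b^{2}$)
$m = -1$ ($m = 1 - \frac{\left(-3 - -1\right) + 6}{2} = 1 - \frac{\left(-3 + 1\right) + 6}{2} = 1 - \frac{-2 + 6}{2} = 1 - 2 = -1$)
$f{\left(D,L \right)} = -2 - \frac{12 L^{2}}{7}$ ($f{\left(D,L \right)} = -2 + \frac{\left(-12\right) L^{2}}{7} = -2 - \frac{12 L^{2}}{7}$)
$\frac{1}{\left(f{\left(0,2 \right)} + m\right) \left(-7\right)} = \frac{1}{\left(\left(-2 - \frac{12 \cdot 2^{2}}{7}\right) - 1\right) \left(-7\right)} = \frac{1}{\left(\left(-2 - \frac{48}{7}\right) - 1\right) \left(-7\right)} = \frac{1}{\left(- \frac{62}{7} - 1\right) \left(-7\right)} = \frac{1}{\left(- \frac{69}{7}\right) \left(-7\right)} = \frac{1}{69}$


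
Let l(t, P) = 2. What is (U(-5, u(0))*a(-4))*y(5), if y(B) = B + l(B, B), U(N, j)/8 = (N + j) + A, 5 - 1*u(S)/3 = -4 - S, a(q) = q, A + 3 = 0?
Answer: -4256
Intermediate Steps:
A = -3 (A = -3 + 0 = -3)
u(S) = 27 + 3*S (u(S) = 15 - 3*(-4 - S) = 15 + (12 + 3*S) = 27 + 3*S)
U(N, j) = -24 + 8*N + 8*j (U(N, j) = 8*((N + j) - 3) = 8*(-3 + N + j) = -24 + 8*N + 8*j)
y(B) = 2 + B (y(B) = B + 2 = 2 + B)
(U(-5, u(0))*a(-4))*y(5) = ((-24 + 8*(-5) + 8*(27 + 3*0))*(-4))*(2 + 5) = ((-24 - 40 + 8*(27 + 0))*(-4))*7 = ((-24 - 40 + 8*27)*(-4))*7 = ((-24 - 40 + 216)*(-4))*7 = (152*(-4))*7 = -608*7 = -4256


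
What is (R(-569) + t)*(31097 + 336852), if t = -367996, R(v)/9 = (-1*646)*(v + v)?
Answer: 2299068982864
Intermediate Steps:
R(v) = -11628*v (R(v) = 9*((-1*646)*(v + v)) = 9*(-1292*v) = -11628*v)
(R(-569) + t)*(31097 + 336852) = (-11628*(-569) - 367996)*(31097 + 336852) = (6616332 - 367996)*367949 = 6248336*367949 = 2299068982864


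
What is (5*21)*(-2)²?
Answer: 420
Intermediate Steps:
(5*21)*(-2)² = 105*4 = 420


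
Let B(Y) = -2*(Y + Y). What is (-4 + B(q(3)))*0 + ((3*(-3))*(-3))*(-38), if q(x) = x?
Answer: -1026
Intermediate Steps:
B(Y) = -4*Y
(-4 + B(q(3)))*0 + ((3*(-3))*(-3))*(-38) = (-4 - 4*3)*0 + ((3*(-3))*(-3))*(-38) = (-4 - 12)*0 - 9*(-3)*(-38) = -16*0 + 27*(-38) = 0 - 1026 = -1026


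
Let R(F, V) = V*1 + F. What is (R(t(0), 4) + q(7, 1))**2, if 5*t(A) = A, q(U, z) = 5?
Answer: 81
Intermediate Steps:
t(A) = A/5
R(F, V) = F + V (R(F, V) = V + F = F + V)
(R(t(0), 4) + q(7, 1))**2 = (((1/5)*0 + 4) + 5)**2 = ((0 + 4) + 5)**2 = (4 + 5)**2 = 9**2 = 81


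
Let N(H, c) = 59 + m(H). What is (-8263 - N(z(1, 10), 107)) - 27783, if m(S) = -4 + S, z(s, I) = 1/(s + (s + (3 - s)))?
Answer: -144405/4 ≈ -36101.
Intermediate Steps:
z(s, I) = 1/(3 + s) (z(s, I) = 1/(s + 3) = 1/(3 + s))
N(H, c) = 55 + H (N(H, c) = 59 + (-4 + H) = 55 + H)
(-8263 - N(z(1, 10), 107)) - 27783 = (-8263 - (55 + 1/(3 + 1))) - 27783 = (-8263 - (55 + 1/4)) - 27783 = (-8263 - 1*221/4) - 27783 = (-8263 - 221/4) - 27783 = -33273/4 - 27783 = -144405/4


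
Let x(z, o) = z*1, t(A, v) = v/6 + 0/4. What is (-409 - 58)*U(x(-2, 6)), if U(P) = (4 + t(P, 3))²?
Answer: -37827/4 ≈ -9456.8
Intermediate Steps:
t(A, v) = v/6 (t(A, v) = v*(⅙) + 0*(¼) = v/6 + 0 = v/6)
x(z, o) = z
U(P) = 81/4 (U(P) = (4 + (⅙)*3)² = (4 + ½)² = (9/2)² = 81/4)
(-409 - 58)*U(x(-2, 6)) = (-409 - 58)*(81/4) = -467*81/4 = -37827/4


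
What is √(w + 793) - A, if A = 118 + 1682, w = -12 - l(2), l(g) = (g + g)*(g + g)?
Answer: -1800 + 3*√85 ≈ -1772.3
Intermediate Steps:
l(g) = 4*g² (l(g) = (2*g)*(2*g) = 4*g²)
w = -28 (w = -12 - 4*2² = -12 - 4*4 = -12 - 1*16 = -12 - 16 = -28)
A = 1800
√(w + 793) - A = √(-28 + 793) - 1*1800 = √765 - 1800 = 3*√85 - 1800 = -1800 + 3*√85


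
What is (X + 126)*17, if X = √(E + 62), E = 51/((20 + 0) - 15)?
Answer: 2142 + 323*√5/5 ≈ 2286.4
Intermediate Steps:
E = 51/5 (E = 51/(20 - 15) = 51/5 ≈ 10.200)
X = 19*√5/5 (X = √(51/5 + 62) = √(361/5) = 19*√5/5 ≈ 8.4971)
(X + 126)*17 = (19*√5/5 + 126)*17 = (126 + 19*√5/5)*17 = 2142 + 323*√5/5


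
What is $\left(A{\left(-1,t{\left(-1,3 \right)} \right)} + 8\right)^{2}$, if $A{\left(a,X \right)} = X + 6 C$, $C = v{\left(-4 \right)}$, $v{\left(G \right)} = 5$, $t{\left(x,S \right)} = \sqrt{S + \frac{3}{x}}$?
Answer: $1444$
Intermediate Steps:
$C = 5$
$A{\left(a,X \right)} = 30 + X$ ($A{\left(a,X \right)} = X + 6 \cdot 5 = X + 30 = 30 + X$)
$\left(A{\left(-1,t{\left(-1,3 \right)} \right)} + 8\right)^{2} = \left(\left(30 + \sqrt{3 + \frac{3}{-1}}\right) + 8\right)^{2} = \left(\left(30 + \sqrt{3 + 3 \left(-1\right)}\right) + 8\right)^{2} = \left(\left(30 + \sqrt{3 - 3}\right) + 8\right)^{2} = \left(\left(30 + \sqrt{0}\right) + 8\right)^{2} = \left(\left(30 + 0\right) + 8\right)^{2} = \left(30 + 8\right)^{2} = 38^{2} = 1444$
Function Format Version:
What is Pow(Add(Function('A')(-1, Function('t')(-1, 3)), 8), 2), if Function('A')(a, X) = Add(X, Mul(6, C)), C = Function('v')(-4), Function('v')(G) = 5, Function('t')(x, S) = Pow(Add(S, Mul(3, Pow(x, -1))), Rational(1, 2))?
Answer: 1444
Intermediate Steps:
C = 5
Function('A')(a, X) = Add(30, X) (Function('A')(a, X) = Add(X, Mul(6, 5)) = Add(X, 30) = Add(30, X))
Pow(Add(Function('A')(-1, Function('t')(-1, 3)), 8), 2) = Pow(Add(Add(30, Pow(Add(3, Mul(3, Pow(-1, -1))), Rational(1, 2))), 8), 2) = Pow(Add(Add(30, Pow(Add(3, Mul(3, -1)), Rational(1, 2))), 8), 2) = Pow(Add(Add(30, Pow(Add(3, -3), Rational(1, 2))), 8), 2) = Pow(Add(Add(30, Pow(0, Rational(1, 2))), 8), 2) = Pow(Add(Add(30, 0), 8), 2) = Pow(Add(30, 8), 2) = Pow(38, 2) = 1444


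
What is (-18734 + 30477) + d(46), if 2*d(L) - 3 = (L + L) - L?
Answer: 23535/2 ≈ 11768.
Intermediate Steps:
d(L) = 3/2 + L/2 (d(L) = 3/2 + ((L + L) - L)/2 = 3/2 + (2*L - L)/2 = 3/2 + L/2)
(-18734 + 30477) + d(46) = (-18734 + 30477) + (3/2 + (1/2)*46) = 11743 + (3/2 + 23) = 11743 + 49/2 = 23535/2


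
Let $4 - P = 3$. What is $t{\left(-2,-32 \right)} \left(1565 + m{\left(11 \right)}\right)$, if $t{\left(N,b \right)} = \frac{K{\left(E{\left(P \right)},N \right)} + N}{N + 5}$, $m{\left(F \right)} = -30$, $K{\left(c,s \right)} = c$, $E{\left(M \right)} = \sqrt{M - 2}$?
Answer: $- \frac{3070}{3} + \frac{1535 i}{3} \approx -1023.3 + 511.67 i$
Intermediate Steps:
$P = 1$ ($P = 4 - 3 = 1$)
$E{\left(M \right)} = \sqrt{-2 + M}$
$t{\left(N,b \right)} = \frac{i + N}{5 + N}$ ($t{\left(N,b \right)} = \frac{\sqrt{-2 + 1} + N}{N + 5} = \frac{\sqrt{-1} + N}{5 + N} = \frac{i + N}{5 + N}$)
$t{\left(-2,-32 \right)} \left(1565 + m{\left(11 \right)}\right) = \frac{i - 2}{5 - 2} \left(1565 - 30\right) = \frac{-2 + i}{3} \cdot 1535 = \left(- \frac{2}{3} + \frac{i}{3}\right) 1535 = - \frac{3070}{3} + \frac{1535 i}{3}$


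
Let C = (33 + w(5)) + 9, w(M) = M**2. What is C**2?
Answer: 4489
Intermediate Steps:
C = 67 (C = (33 + 5**2) + 9 = (33 + 25) + 9 = 58 + 9 = 67)
C**2 = 67**2 = 4489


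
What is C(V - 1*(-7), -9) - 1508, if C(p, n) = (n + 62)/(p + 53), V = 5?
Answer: -97967/65 ≈ -1507.2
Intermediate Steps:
C(p, n) = (62 + n)/(53 + p)
C(V - 1*(-7), -9) - 1508 = (62 - 9)/(53 + (5 - 1*(-7))) - 1508 = 53/(53 + (5 + 7)) - 1508 = 53/(53 + 12) - 1508 = 53/65 - 1508 = -97967/65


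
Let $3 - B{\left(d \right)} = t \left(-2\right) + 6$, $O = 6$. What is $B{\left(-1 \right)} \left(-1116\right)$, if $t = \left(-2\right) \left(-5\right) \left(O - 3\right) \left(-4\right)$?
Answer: $271188$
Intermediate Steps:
$t = -120$ ($t = \left(-2\right) \left(-5\right) \left(6 - 3\right) \left(-4\right) = 10 \cdot 3 \left(-4\right) = 10 \left(-12\right) = -120$)
$B{\left(d \right)} = -243$ ($B{\left(d \right)} = 3 - \left(\left(-120\right) \left(-2\right) + 6\right) = 3 - \left(240 + 6\right) = 3 - 246 = -243$)
$B{\left(-1 \right)} \left(-1116\right) = \left(-243\right) \left(-1116\right) = 271188$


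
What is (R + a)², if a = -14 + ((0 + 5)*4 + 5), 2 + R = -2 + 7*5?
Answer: 1764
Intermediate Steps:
R = 31 (R = -2 + (-2 + 7*5) = -2 + (-2 + 35) = -2 + 33 = 31)
a = 11 (a = -14 + (5*4 + 5) = -14 + (20 + 5) = -14 + 25 = 11)
(R + a)² = (31 + 11)² = 42² = 1764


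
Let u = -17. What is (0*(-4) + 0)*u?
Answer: 0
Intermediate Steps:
(0*(-4) + 0)*u = (0*(-4) + 0)*(-17) = (0 + 0)*(-17) = 0*(-17) = 0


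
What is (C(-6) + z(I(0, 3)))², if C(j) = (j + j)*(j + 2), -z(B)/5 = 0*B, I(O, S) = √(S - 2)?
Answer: 2304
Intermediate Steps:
I(O, S) = √(-2 + S)
z(B) = 0 (z(B) = -0*B = -5*0 = 0)
C(j) = 2*j*(2 + j) (C(j) = (2*j)*(2 + j) = 2*j*(2 + j))
(C(-6) + z(I(0, 3)))² = (2*(-6)*(2 - 6) + 0)² = (2*(-6)*(-4) + 0)² = (48 + 0)² = 48² = 2304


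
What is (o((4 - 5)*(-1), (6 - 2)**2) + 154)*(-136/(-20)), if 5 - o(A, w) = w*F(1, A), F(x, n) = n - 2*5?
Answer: 10302/5 ≈ 2060.4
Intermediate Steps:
F(x, n) = -10 + n (F(x, n) = n - 10 = -10 + n)
o(A, w) = 5 - w*(-10 + A)
(o((4 - 5)*(-1), (6 - 2)**2) + 154)*(-136/(-20)) = ((5 - (6 - 2)**2*(-10 + (4 - 5)*(-1))) + 154)*(-136/(-20)) = ((5 - 1*4**2*(-10 - 1*(-1))) + 154)*(-136*(-1/20)) = ((5 - 1*16*(-10 + 1)) + 154)*(34/5) = ((5 - 1*16*(-9)) + 154)*(34/5) = ((5 + 144) + 154)*(34/5) = (149 + 154)*(34/5) = 303*(34/5) = 10302/5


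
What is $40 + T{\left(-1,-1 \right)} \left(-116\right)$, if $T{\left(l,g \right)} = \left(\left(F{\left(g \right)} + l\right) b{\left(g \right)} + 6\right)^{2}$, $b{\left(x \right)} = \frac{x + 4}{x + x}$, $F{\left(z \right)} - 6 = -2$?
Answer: $-221$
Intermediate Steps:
$F{\left(z \right)} = 4$ ($F{\left(z \right)} = 6 - 2 = 4$)
$b{\left(x \right)} = \frac{4 + x}{2 x}$
$T{\left(l,g \right)} = \left(6 + \frac{\left(4 + g\right) \left(4 + l\right)}{2 g}\right)^{2}$ ($T{\left(l,g \right)} = \left(\left(4 + l\right) \frac{4 + g}{2 g} + 6\right)^{2} = \left(\frac{\left(4 + g\right) \left(4 + l\right)}{2 g} + 6\right)^{2} = \left(6 + \frac{\left(4 + g\right) \left(4 + l\right)}{2 g}\right)^{2}$)
$40 + T{\left(-1,-1 \right)} \left(-116\right) = 40 + \frac{\left(16 + 16 \left(-1\right) - \left(4 - 1\right)\right)^{2}}{4 \cdot 1} \left(-116\right) = 40 + \frac{1}{4} \cdot 1 \left(16 - 16 - 3\right)^{2} \left(-116\right) = 40 + \frac{1}{4} \cdot 1 \left(-3\right)^{2} \left(-116\right) = 40 + \frac{1}{4} \cdot 1 \cdot 9 \left(-116\right) = 40 + \frac{9}{4} \left(-116\right) = 40 - 261 = -221$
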